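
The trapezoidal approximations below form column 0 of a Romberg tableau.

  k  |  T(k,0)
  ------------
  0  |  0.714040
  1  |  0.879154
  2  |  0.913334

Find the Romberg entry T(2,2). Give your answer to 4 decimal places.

Richardson extrapolation on the trapezoidal column (denominator 4−1=3):
T(1,1) = 0.879154 + (0.879154 − 0.714040)/3 = 0.934192
T(2,1) = (4·0.913334 − 0.879154) / 3 = 0.924727
T(2,2) = (16·0.924727 − 0.934192) / 15 = 0.924096

0.9241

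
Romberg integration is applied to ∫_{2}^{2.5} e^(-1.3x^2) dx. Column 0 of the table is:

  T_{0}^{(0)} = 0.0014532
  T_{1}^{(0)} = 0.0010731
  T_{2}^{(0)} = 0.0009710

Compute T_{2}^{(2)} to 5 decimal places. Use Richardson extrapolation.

Richardson extrapolation on the trapezoidal column (denominator 4−1=3):
T_{1}^{(1)} = (4·0.0010731 − 0.0014532) / 3 = 0.0009464
T_{2}^{(1)} = 0.0009710 + (0.0009710 − 0.0010731)/3 = 0.0009370
T_{2}^{(2)} = (16·0.0009370 − 0.0009464) / 15 = 0.0009364
(Column j=1 coincides with Simpson's rule on the same nodes.)

0.00094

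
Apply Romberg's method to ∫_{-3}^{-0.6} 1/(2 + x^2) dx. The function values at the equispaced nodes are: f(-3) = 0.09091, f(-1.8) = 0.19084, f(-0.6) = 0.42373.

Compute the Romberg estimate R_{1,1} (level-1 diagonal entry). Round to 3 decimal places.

0.511

R_{0,0} (trapezoid, 1 panel, h=2.4000): 0.61757
R_{1,0} (trapezoid, 2 panels, h=1.2000): 0.53779
R_{1,1} = 0.53779 + (0.53779 − 0.61757)/3 = 0.51120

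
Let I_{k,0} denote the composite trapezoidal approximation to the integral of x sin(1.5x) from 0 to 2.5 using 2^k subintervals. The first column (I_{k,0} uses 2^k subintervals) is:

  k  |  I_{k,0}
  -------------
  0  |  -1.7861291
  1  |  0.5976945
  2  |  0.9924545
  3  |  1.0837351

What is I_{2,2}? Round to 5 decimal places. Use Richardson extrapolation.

1.10616

I_{1,1} = (4·0.5976945 − (-1.7861291)) / 3 = 1.3923024
I_{2,1} = (4·0.9924545 − 0.5976945) / 3 = 1.1240412
I_{2,2} = 1.1240412 + (1.1240412 − 1.3923024)/15 = 1.1061571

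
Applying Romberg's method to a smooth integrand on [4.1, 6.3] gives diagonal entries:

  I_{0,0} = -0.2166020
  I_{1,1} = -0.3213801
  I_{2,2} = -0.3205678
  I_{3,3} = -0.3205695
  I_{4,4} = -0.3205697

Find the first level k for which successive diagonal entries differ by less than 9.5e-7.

k = 4

|I_{1,1} − I_{0,0}| = 0.1047781 ≥ 9.5e-7
|I_{2,2} − I_{1,1}| = 0.0008123 ≥ 9.5e-7
|I_{3,3} − I_{2,2}| = 0.0000017 ≥ 9.5e-7
|I_{4,4} − I_{3,3}| = 0.0000002 < 9.5e-7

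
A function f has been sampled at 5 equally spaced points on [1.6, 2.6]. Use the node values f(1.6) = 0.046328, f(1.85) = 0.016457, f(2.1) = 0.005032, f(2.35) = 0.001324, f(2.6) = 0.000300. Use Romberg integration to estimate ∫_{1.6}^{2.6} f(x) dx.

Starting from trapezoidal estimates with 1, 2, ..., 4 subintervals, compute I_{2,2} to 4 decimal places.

I_{0,0} (trapezoid, 1 panel, h=1.0000): 0.023314
I_{1,0} (trapezoid, 2 panels, h=0.5000): 0.014173
I_{2,0} (trapezoid, 4 panels, h=0.2500): 0.011532
I_{1,1} = 0.014173 + (0.014173 − 0.023314)/3 = 0.011126
I_{2,1} = 0.011532 + (0.011532 − 0.014173)/3 = 0.010652
I_{2,2} = 0.010652 + (0.010652 − 0.011126)/15 = 0.010620

0.0106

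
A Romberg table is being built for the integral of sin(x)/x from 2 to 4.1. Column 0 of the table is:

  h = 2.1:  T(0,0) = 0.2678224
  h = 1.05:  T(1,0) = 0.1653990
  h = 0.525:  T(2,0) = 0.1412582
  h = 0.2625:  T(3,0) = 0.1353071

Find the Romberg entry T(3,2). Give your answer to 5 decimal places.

0.13333

Richardson extrapolation on the trapezoidal column (denominator 4−1=3):
T(2,1) = (4·0.1412582 − 0.1653990) / 3 = 0.1332113
T(3,1) = (4·0.1353071 − 0.1412582) / 3 = 0.1333234
T(3,2) = 0.1333234 + (0.1333234 − 0.1332113)/15 = 0.1333309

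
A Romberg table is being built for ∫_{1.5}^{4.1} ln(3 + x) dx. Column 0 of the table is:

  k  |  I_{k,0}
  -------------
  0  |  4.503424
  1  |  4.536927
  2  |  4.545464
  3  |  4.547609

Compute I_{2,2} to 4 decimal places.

Richardson extrapolation on the trapezoidal column (denominator 4−1=3):
I_{1,1} = 4.536927 + (4.536927 − 4.503424)/3 = 4.548095
I_{2,1} = (4·4.545464 − 4.536927) / 3 = 4.548310
I_{2,2} = 4.548310 + (4.548310 − 4.548095)/15 = 4.548324

4.5483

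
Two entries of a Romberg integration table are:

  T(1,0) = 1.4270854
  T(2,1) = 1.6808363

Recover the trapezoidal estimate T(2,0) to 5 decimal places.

1.61740

From T(2,1) = (4·T(2,0) − T(1,0))/3, solve for T(2,0):
4·T(2,0) = 3·1.6808363 + 1.4270854 = 6.4695943
T(2,0) = 1.6173986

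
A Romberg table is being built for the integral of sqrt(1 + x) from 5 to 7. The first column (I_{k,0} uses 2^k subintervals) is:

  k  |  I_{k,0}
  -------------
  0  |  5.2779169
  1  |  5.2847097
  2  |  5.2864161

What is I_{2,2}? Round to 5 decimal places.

Richardson extrapolation on the trapezoidal column (denominator 4−1=3):
I_{1,1} = 5.2847097 + (5.2847097 − 5.2779169)/3 = 5.2869740
I_{2,1} = 5.2864161 + (5.2864161 − 5.2847097)/3 = 5.2869849
I_{2,2} = (16·5.2869849 − 5.2869740) / 15 = 5.2869856
(Column j=1 coincides with Simpson's rule on the same nodes.)

5.28699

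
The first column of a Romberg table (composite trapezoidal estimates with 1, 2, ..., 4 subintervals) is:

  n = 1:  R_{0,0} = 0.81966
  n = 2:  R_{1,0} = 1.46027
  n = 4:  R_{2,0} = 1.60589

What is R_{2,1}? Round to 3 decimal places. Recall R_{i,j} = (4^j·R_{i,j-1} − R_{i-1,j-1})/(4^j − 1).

R_{2,1} = (4·1.60589 − 1.46027) / 3 = 1.65443
(Column j=1 coincides with Simpson's rule on the same nodes.)

1.654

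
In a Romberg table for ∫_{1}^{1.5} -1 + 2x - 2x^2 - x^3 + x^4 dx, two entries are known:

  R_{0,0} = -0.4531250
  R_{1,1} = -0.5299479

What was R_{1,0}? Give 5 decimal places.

From R_{1,1} = (4·R_{1,0} − R_{0,0})/3, solve for R_{1,0}:
4·R_{1,0} = 3·(-0.5299479) + (-0.4531250) = -2.0429687
R_{1,0} = -0.5107422

-0.51074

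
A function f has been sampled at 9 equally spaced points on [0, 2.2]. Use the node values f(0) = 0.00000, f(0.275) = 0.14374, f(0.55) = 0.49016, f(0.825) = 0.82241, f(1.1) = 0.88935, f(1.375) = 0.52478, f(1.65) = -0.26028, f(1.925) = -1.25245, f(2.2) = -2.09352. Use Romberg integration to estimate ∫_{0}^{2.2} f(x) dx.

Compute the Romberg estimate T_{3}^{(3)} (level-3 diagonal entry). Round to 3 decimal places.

0.100

T_{0}^{(0)} (trapezoid, 1 panel, h=2.2000): -2.30287
T_{1}^{(0)} (trapezoid, 2 panels, h=1.1000): -0.17315
T_{2}^{(0)} (trapezoid, 4 panels, h=0.5500): 0.03986
T_{3}^{(0)} (trapezoid, 8 panels, h=0.2750): 0.08551
T_{1}^{(1)} = -0.17315 + (-0.17315 − (-2.30287))/3 = 0.53676
T_{2}^{(1)} = 0.03986 + (0.03986 − (-0.17315))/3 = 0.11086
T_{3}^{(1)} = 0.08551 + (0.08551 − 0.03986)/3 = 0.10073
T_{2}^{(2)} = 0.11086 + (0.11086 − 0.53676)/15 = 0.08247
T_{3}^{(2)} = 0.10073 + (0.10073 − 0.11086)/15 = 0.10005
T_{3}^{(3)} = 0.10005 + (0.10005 − 0.08247)/63 = 0.10033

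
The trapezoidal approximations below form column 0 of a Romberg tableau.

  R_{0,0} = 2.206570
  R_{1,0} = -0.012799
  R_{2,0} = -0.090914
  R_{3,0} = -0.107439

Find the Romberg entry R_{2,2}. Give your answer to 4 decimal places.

-0.0746

Richardson extrapolation on the trapezoidal column (denominator 4−1=3):
R_{1,1} = (4·(-0.012799) − 2.206570) / 3 = -0.752589
R_{2,1} = (4·(-0.090914) − (-0.012799)) / 3 = -0.116952
R_{2,2} = (16·(-0.116952) − (-0.752589)) / 15 = -0.074576
(Column j=1 coincides with Simpson's rule on the same nodes.)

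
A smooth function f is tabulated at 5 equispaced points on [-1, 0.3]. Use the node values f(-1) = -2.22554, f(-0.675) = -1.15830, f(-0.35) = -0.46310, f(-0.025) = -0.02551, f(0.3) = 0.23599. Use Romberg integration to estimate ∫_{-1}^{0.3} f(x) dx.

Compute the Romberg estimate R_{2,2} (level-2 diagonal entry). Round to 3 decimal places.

R_{0,0} (trapezoid, 1 panel, h=1.3000): -1.29321
R_{1,0} (trapezoid, 2 panels, h=0.6500): -0.94762
R_{2,0} (trapezoid, 4 panels, h=0.3250): -0.85855
R_{1,1} = -0.94762 + (-0.94762 − (-1.29321))/3 = -0.83242
R_{2,1} = -0.85855 + (-0.85855 − (-0.94762))/3 = -0.82886
R_{2,2} = -0.82886 + (-0.82886 − (-0.83242))/15 = -0.82862

-0.829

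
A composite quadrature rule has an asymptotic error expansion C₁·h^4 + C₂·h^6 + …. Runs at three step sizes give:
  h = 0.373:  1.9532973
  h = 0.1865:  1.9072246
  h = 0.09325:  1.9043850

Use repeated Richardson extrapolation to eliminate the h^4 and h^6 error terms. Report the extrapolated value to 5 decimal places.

First eliminate the h^4 term (factor 2^4 = 16):
  B₁ = (16·1.9072246 − 1.9532973)/15 = 1.9041531
  B₂ = (16·1.9043850 − 1.9072246)/15 = 1.9041957
Then eliminate the h^6 term (factor 2^6 = 64):
  (64·1.9041957 − 1.9041531)/63 = 1.9041964

1.90420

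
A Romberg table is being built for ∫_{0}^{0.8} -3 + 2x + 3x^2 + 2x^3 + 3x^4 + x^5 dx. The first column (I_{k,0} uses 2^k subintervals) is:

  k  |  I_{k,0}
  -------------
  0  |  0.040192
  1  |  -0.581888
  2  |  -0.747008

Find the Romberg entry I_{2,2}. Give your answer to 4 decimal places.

Richardson extrapolation on the trapezoidal column (denominator 4−1=3):
I_{1,1} = -0.581888 + (-0.581888 − 0.040192)/3 = -0.789248
I_{2,1} = -0.747008 + (-0.747008 − (-0.581888))/3 = -0.802048
I_{2,2} = -0.802048 + (-0.802048 − (-0.789248))/15 = -0.802901

-0.8029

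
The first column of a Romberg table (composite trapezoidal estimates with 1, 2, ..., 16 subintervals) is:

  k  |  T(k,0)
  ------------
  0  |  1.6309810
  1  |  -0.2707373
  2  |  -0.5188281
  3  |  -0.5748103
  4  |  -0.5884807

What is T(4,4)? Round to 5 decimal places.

-0.59301

Richardson extrapolation on the trapezoidal column (denominator 4−1=3):
T(1,1) = (4·(-0.2707373) − 1.6309810) / 3 = -0.9046434
T(2,1) = -0.5188281 + (-0.5188281 − (-0.2707373))/3 = -0.6015250
T(3,1) = (4·(-0.5748103) − (-0.5188281)) / 3 = -0.5934710
T(4,1) = -0.5884807 + (-0.5884807 − (-0.5748103))/3 = -0.5930375
T(2,2) = (16·(-0.6015250) − (-0.9046434)) / 15 = -0.5813171
T(3,2) = -0.5934710 + (-0.5934710 − (-0.6015250))/15 = -0.5929341
T(4,2) = -0.5930375 + (-0.5930375 − (-0.5934710))/15 = -0.5930086
T(3,3) = -0.5929341 + (-0.5929341 − (-0.5813171))/63 = -0.5931185
T(4,3) = (64·(-0.5930086) − (-0.5929341)) / 63 = -0.5930098
T(4,4) = -0.5930098 + (-0.5930098 − (-0.5931185))/255 = -0.5930094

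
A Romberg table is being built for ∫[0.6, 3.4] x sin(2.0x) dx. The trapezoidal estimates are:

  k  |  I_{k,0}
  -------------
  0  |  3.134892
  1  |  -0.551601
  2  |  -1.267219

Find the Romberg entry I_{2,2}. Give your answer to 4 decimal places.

-1.4874

Richardson extrapolation on the trapezoidal column (denominator 4−1=3):
I_{1,1} = (4·(-0.551601) − 3.134892) / 3 = -1.780432
I_{2,1} = (4·(-1.267219) − (-0.551601)) / 3 = -1.505758
I_{2,2} = -1.505758 + (-1.505758 − (-1.780432))/15 = -1.487446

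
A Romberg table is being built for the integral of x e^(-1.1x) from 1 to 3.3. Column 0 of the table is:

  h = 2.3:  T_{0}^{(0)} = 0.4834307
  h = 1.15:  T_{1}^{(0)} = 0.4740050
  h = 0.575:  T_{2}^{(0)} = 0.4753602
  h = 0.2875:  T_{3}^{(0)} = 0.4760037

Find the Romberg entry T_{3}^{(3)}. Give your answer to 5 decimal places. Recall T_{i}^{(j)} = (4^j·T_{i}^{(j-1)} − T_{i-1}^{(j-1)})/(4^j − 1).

0.47625

T_{1}^{(1)} = 0.4740050 + (0.4740050 − 0.4834307)/3 = 0.4708631
T_{2}^{(1)} = 0.4753602 + (0.4753602 − 0.4740050)/3 = 0.4758119
T_{3}^{(1)} = (4·0.4760037 − 0.4753602) / 3 = 0.4762182
T_{2}^{(2)} = 0.4758119 + (0.4758119 − 0.4708631)/15 = 0.4761418
T_{3}^{(2)} = 0.4762182 + (0.4762182 − 0.4758119)/15 = 0.4762453
T_{3}^{(3)} = 0.4762453 + (0.4762453 − 0.4761418)/63 = 0.4762469
(Column j=1 coincides with Simpson's rule on the same nodes.)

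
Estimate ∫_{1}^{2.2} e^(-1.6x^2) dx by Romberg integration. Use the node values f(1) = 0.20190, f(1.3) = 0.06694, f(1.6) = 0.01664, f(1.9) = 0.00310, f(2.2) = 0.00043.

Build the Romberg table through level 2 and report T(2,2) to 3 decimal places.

0.051

T(0,0) (trapezoid, 1 panel, h=1.2000): 0.12140
T(1,0) (trapezoid, 2 panels, h=0.6000): 0.07068
T(2,0) (trapezoid, 4 panels, h=0.3000): 0.05635
T(1,1) = 0.07068 + (0.07068 − 0.12140)/3 = 0.05377
T(2,1) = 0.05635 + (0.05635 − 0.07068)/3 = 0.05157
T(2,2) = 0.05157 + (0.05157 − 0.05377)/15 = 0.05142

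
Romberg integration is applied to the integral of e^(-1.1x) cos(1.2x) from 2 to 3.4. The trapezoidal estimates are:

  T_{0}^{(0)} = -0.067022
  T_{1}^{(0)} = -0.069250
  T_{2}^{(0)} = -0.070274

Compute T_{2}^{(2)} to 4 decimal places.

Richardson extrapolation on the trapezoidal column (denominator 4−1=3):
T_{1}^{(1)} = -0.069250 + (-0.069250 − (-0.067022))/3 = -0.069993
T_{2}^{(1)} = (4·(-0.070274) − (-0.069250)) / 3 = -0.070615
T_{2}^{(2)} = (16·(-0.070615) − (-0.069993)) / 15 = -0.070656

-0.0707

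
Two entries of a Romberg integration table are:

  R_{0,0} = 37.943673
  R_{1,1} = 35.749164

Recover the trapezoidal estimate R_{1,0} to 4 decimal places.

From R_{1,1} = (4·R_{1,0} − R_{0,0})/3, solve for R_{1,0}:
4·R_{1,0} = 3·35.749164 + 37.943673 = 145.191165
R_{1,0} = 36.297791

36.2978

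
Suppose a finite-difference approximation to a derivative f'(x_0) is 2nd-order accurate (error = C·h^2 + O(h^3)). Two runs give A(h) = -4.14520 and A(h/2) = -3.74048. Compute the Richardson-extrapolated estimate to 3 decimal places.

-3.606

Extrapolated value = (4·A(h/2) − A(h)) / (4 − 1)
= (4·(-3.74048) − (-4.14520)) / 3
= -10.81672 / 3 = -3.60557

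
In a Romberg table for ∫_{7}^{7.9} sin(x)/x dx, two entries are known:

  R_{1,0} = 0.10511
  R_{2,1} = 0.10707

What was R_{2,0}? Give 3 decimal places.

From R_{2,1} = (4·R_{2,0} − R_{1,0})/3, solve for R_{2,0}:
4·R_{2,0} = 3·0.10707 + 0.10511 = 0.42632
R_{2,0} = 0.10658

0.107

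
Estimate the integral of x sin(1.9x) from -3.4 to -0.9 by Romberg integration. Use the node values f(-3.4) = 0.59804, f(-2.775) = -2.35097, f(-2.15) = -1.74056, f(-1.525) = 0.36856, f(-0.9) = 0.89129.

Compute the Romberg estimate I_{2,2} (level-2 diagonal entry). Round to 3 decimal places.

-2.053

I_{0,0} (trapezoid, 1 panel, h=2.5000): 1.86166
I_{1,0} (trapezoid, 2 panels, h=1.2500): -1.24487
I_{2,0} (trapezoid, 4 panels, h=0.6250): -1.86144
I_{1,1} = -1.24487 + (-1.24487 − 1.86166)/3 = -2.28038
I_{2,1} = -1.86144 + (-1.86144 − (-1.24487))/3 = -2.06696
I_{2,2} = -2.06696 + (-2.06696 − (-2.28038))/15 = -2.05273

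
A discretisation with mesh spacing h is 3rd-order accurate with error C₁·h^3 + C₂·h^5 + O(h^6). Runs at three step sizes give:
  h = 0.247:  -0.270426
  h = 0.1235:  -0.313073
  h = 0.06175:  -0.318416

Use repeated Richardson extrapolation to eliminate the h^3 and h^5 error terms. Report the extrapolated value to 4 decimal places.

First eliminate the h^3 term (factor 2^3 = 8):
  B₁ = (8·(-0.313073) − (-0.270426))/7 = -0.319165
  B₂ = (8·(-0.318416) − (-0.313073))/7 = -0.319179
Then eliminate the h^5 term (factor 2^5 = 32):
  (32·(-0.319179) − (-0.319165))/31 = -0.319179

-0.3192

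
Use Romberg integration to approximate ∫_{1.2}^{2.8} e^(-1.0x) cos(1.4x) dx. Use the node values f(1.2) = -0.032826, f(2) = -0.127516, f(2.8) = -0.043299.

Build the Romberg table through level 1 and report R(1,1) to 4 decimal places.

R(0,0) (trapezoid, 1 panel, h=1.6000): -0.060900
R(1,0) (trapezoid, 2 panels, h=0.8000): -0.132463
R(1,1) = -0.132463 + (-0.132463 − (-0.060900))/3 = -0.156317

-0.1563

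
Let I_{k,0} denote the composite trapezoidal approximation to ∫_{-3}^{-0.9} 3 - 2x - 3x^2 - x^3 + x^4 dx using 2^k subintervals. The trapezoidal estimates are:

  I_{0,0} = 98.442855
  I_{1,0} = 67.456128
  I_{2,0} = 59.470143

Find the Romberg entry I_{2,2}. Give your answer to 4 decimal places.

Richardson extrapolation on the trapezoidal column (denominator 4−1=3):
I_{1,1} = (4·67.456128 − 98.442855) / 3 = 57.127219
I_{2,1} = 59.470143 + (59.470143 − 67.456128)/3 = 56.808148
I_{2,2} = 56.808148 + (56.808148 − 57.127219)/15 = 56.786877

56.7869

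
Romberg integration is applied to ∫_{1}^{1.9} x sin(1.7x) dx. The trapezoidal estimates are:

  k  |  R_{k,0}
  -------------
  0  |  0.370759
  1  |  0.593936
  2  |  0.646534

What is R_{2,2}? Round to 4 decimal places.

R_{1,1} = 0.593936 + (0.593936 − 0.370759)/3 = 0.668328
R_{2,1} = 0.646534 + (0.646534 − 0.593936)/3 = 0.664067
R_{2,2} = (16·0.664067 − 0.668328) / 15 = 0.663783
(Column j=1 coincides with Simpson's rule on the same nodes.)

0.6638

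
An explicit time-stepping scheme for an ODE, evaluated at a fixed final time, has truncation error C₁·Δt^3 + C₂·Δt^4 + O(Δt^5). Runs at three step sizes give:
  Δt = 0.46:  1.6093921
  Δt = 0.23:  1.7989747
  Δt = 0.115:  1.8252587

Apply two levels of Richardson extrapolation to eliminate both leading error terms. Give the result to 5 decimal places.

First eliminate the Δt^3 term (factor 2^3 = 8):
  B₁ = (8·1.7989747 − 1.6093921)/7 = 1.8260579
  B₂ = (8·1.8252587 − 1.7989747)/7 = 1.8290136
Then eliminate the Δt^4 term (factor 2^4 = 16):
  (16·1.8290136 − 1.8260579)/15 = 1.8292106

1.82921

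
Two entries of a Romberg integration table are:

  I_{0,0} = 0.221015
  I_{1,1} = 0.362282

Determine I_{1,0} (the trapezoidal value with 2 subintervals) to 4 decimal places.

0.3270

From I_{1,1} = (4·I_{1,0} − I_{0,0})/3, solve for I_{1,0}:
4·I_{1,0} = 3·0.362282 + 0.221015 = 1.307861
I_{1,0} = 0.326965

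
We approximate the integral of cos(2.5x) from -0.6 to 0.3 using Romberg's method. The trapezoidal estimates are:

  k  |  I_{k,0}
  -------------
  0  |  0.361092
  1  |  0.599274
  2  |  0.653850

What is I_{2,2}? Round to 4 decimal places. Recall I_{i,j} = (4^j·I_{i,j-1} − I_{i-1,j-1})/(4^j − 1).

I_{1,1} = 0.599274 + (0.599274 − 0.361092)/3 = 0.678668
I_{2,1} = 0.653850 + (0.653850 − 0.599274)/3 = 0.672042
I_{2,2} = (16·0.672042 − 0.678668) / 15 = 0.671600

0.6716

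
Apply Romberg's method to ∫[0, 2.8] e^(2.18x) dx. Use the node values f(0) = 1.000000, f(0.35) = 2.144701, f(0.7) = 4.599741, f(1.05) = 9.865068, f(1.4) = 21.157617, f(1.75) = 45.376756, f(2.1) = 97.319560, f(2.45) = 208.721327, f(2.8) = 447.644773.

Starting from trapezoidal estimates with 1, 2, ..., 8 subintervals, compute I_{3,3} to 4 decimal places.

I_{0,0} (trapezoid, 1 panel, h=2.8000): 628.102682
I_{1,0} (trapezoid, 2 panels, h=1.4000): 343.672005
I_{2,0} (trapezoid, 4 panels, h=0.7000): 243.179513
I_{3,0} (trapezoid, 8 panels, h=0.3500): 214.727505
I_{1,1} = 343.672005 + (343.672005 − 628.102682)/3 = 248.861779
I_{2,1} = 243.179513 + (243.179513 − 343.672005)/3 = 209.682016
I_{3,1} = 214.727505 + (214.727505 − 243.179513)/3 = 205.243502
I_{2,2} = 209.682016 + (209.682016 − 248.861779)/15 = 207.070032
I_{3,2} = 205.243502 + (205.243502 − 209.682016)/15 = 204.947601
I_{3,3} = 204.947601 + (204.947601 − 207.070032)/63 = 204.913912

204.9139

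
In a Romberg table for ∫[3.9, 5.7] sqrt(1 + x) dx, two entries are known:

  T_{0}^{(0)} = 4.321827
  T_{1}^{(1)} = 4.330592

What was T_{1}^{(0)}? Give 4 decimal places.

From T_{1}^{(1)} = (4·T_{1}^{(0)} − T_{0}^{(0)})/3, solve for T_{1}^{(0)}:
4·T_{1}^{(0)} = 3·4.330592 + 4.321827 = 17.313603
T_{1}^{(0)} = 4.328401

4.3284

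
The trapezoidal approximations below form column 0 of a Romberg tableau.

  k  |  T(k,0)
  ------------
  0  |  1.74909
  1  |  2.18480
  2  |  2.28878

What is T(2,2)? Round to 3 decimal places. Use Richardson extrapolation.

2.323

Richardson extrapolation on the trapezoidal column (denominator 4−1=3):
T(1,1) = (4·2.18480 − 1.74909) / 3 = 2.33004
T(2,1) = (4·2.28878 − 2.18480) / 3 = 2.32344
T(2,2) = 2.32344 + (2.32344 − 2.33004)/15 = 2.32300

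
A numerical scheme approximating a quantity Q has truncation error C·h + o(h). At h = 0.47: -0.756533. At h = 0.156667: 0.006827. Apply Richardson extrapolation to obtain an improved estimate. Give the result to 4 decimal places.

0.3885

Extrapolated value = (3·A(h/3) − A(h)) / (3 − 1)
= (3·0.006827 − (-0.756533)) / 2
= 0.777014 / 2 = 0.388507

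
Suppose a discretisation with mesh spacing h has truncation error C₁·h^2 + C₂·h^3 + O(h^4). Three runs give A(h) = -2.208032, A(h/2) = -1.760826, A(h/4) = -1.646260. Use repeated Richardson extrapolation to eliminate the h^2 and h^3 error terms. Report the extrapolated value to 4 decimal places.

-1.6075

First eliminate the h^2 term (factor 2^2 = 4):
  B₁ = (4·(-1.760826) − (-2.208032))/3 = -1.611757
  B₂ = (4·(-1.646260) − (-1.760826))/3 = -1.608071
Then eliminate the h^3 term (factor 2^3 = 8):
  (8·(-1.608071) − (-1.611757))/7 = -1.607544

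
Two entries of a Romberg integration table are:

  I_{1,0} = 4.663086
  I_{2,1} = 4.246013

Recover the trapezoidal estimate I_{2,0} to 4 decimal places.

4.3503

From I_{2,1} = (4·I_{2,0} − I_{1,0})/3, solve for I_{2,0}:
4·I_{2,0} = 3·4.246013 + 4.663086 = 17.401125
I_{2,0} = 4.350281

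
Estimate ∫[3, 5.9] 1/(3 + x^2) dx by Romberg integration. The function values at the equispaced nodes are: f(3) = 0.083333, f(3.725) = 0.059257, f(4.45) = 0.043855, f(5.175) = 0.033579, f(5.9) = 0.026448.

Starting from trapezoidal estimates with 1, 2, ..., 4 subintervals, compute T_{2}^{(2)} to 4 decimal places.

T_{0}^{(0)} (trapezoid, 1 panel, h=2.9000): 0.159182
T_{1}^{(0)} (trapezoid, 2 panels, h=1.4500): 0.143181
T_{2}^{(0)} (trapezoid, 4 panels, h=0.7250): 0.138897
T_{1}^{(1)} = 0.143181 + (0.143181 − 0.159182)/3 = 0.137847
T_{2}^{(1)} = 0.138897 + (0.138897 − 0.143181)/3 = 0.137469
T_{2}^{(2)} = 0.137469 + (0.137469 − 0.137847)/15 = 0.137444

0.1374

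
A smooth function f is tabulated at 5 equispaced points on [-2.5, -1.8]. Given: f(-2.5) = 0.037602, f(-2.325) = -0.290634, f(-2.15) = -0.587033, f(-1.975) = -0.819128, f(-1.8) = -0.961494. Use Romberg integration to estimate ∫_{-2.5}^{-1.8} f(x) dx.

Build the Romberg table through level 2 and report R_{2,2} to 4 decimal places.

R_{0,0} (trapezoid, 1 panel, h=0.7000): -0.323362
R_{1,0} (trapezoid, 2 panels, h=0.3500): -0.367143
R_{2,0} (trapezoid, 4 panels, h=0.1750): -0.377780
R_{1,1} = -0.367143 + (-0.367143 − (-0.323362))/3 = -0.381737
R_{2,1} = -0.377780 + (-0.377780 − (-0.367143))/3 = -0.381326
R_{2,2} = -0.381326 + (-0.381326 − (-0.381737))/15 = -0.381299

-0.3813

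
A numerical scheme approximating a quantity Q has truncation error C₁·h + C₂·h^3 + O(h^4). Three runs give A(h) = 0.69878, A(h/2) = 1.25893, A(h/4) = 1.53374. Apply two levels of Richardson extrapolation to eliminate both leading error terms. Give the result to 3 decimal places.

1.807

First eliminate the h term (factor 2^1 = 2):
  B₁ = (2·1.25893 − 0.69878)/1 = 1.81908
  B₂ = (2·1.53374 − 1.25893)/1 = 1.80855
Then eliminate the h^3 term (factor 2^3 = 8):
  (8·1.80855 − 1.81908)/7 = 1.80705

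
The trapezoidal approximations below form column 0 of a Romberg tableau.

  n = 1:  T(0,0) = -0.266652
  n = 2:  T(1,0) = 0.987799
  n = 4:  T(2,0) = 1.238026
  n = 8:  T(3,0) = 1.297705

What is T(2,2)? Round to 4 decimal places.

1.3158

Richardson extrapolation on the trapezoidal column (denominator 4−1=3):
T(1,1) = (4·0.987799 − (-0.266652)) / 3 = 1.405949
T(2,1) = 1.238026 + (1.238026 − 0.987799)/3 = 1.321435
T(2,2) = 1.321435 + (1.321435 − 1.405949)/15 = 1.315801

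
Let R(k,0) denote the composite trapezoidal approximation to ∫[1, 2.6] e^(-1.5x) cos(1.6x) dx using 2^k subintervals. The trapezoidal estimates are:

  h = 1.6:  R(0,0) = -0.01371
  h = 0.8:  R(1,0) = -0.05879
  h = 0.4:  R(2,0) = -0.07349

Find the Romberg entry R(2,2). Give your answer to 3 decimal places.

R(1,1) = -0.05879 + (-0.05879 − (-0.01371))/3 = -0.07382
R(2,1) = (4·(-0.07349) − (-0.05879)) / 3 = -0.07839
R(2,2) = -0.07839 + (-0.07839 − (-0.07382))/15 = -0.07869
(Column j=1 coincides with Simpson's rule on the same nodes.)

-0.079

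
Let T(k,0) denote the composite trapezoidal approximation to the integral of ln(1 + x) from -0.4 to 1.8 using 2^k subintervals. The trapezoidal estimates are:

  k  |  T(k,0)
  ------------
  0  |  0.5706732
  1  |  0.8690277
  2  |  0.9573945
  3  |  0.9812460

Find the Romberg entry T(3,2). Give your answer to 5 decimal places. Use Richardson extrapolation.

T(2,1) = (4·0.9573945 − 0.8690277) / 3 = 0.9868501
T(3,1) = (4·0.9812460 − 0.9573945) / 3 = 0.9891965
T(3,2) = 0.9891965 + (0.9891965 − 0.9868501)/15 = 0.9893529

0.98935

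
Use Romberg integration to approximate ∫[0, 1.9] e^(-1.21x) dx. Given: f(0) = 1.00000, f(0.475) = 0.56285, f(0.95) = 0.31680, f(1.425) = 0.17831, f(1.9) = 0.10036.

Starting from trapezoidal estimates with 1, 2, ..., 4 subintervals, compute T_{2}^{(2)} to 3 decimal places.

0.744

T_{0}^{(0)} (trapezoid, 1 panel, h=1.9000): 1.04534
T_{1}^{(0)} (trapezoid, 2 panels, h=0.9500): 0.82363
T_{2}^{(0)} (trapezoid, 4 panels, h=0.4750): 0.76387
T_{1}^{(1)} = 0.82363 + (0.82363 − 1.04534)/3 = 0.74973
T_{2}^{(1)} = 0.76387 + (0.76387 − 0.82363)/3 = 0.74395
T_{2}^{(2)} = 0.74395 + (0.74395 − 0.74973)/15 = 0.74356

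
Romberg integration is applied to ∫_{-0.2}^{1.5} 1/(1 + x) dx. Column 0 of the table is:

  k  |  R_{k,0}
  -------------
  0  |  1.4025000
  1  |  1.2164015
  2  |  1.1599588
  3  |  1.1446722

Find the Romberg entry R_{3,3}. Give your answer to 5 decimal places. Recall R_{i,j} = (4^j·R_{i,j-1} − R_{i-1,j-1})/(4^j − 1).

Richardson extrapolation on the trapezoidal column (denominator 4−1=3):
R_{1,1} = 1.2164015 + (1.2164015 − 1.4025000)/3 = 1.1543687
R_{2,1} = 1.1599588 + (1.1599588 − 1.2164015)/3 = 1.1411446
R_{3,1} = 1.1446722 + (1.1446722 − 1.1599588)/3 = 1.1395767
R_{2,2} = 1.1411446 + (1.1411446 − 1.1543687)/15 = 1.1402630
R_{3,2} = (16·1.1395767 − 1.1411446) / 15 = 1.1394722
R_{3,3} = 1.1394722 + (1.1394722 − 1.1402630)/63 = 1.1394596

1.13946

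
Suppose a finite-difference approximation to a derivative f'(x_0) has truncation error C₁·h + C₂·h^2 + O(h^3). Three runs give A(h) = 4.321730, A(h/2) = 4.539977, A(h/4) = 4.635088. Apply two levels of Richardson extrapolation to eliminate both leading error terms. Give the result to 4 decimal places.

First eliminate the h term (factor 2^1 = 2):
  B₁ = (2·4.539977 − 4.321730)/1 = 4.758224
  B₂ = (2·4.635088 − 4.539977)/1 = 4.730199
Then eliminate the h^2 term (factor 2^2 = 4):
  (4·4.730199 − 4.758224)/3 = 4.720857

4.7209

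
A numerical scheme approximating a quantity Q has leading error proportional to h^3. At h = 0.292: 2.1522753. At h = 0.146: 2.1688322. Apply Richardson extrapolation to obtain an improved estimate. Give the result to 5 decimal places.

2.17120

Extrapolated value = (8·A(h/2) − A(h)) / (8 − 1)
= (8·2.1688322 − 2.1522753) / 7
= 15.1983823 / 7 = 2.1711975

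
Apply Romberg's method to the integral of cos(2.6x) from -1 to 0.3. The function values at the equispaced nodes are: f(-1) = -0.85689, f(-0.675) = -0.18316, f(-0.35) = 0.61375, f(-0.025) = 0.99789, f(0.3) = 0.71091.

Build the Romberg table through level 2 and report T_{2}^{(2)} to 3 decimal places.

0.468

T_{0}^{(0)} (trapezoid, 1 panel, h=1.3000): -0.09489
T_{1}^{(0)} (trapezoid, 2 panels, h=0.6500): 0.35149
T_{2}^{(0)} (trapezoid, 4 panels, h=0.3250): 0.44053
T_{1}^{(1)} = 0.35149 + (0.35149 − (-0.09489))/3 = 0.50028
T_{2}^{(1)} = 0.44053 + (0.44053 − 0.35149)/3 = 0.47021
T_{2}^{(2)} = 0.47021 + (0.47021 − 0.50028)/15 = 0.46821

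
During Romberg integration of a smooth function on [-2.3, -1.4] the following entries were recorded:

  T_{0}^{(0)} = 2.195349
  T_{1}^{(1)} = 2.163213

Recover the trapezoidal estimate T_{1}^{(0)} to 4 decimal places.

2.1712

From T_{1}^{(1)} = (4·T_{1}^{(0)} − T_{0}^{(0)})/3, solve for T_{1}^{(0)}:
4·T_{1}^{(0)} = 3·2.163213 + 2.195349 = 8.684988
T_{1}^{(0)} = 2.171247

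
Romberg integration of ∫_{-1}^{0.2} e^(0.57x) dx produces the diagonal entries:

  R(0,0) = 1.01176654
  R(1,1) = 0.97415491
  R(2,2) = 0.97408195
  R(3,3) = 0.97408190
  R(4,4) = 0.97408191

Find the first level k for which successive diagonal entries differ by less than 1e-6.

|R(1,1) − R(0,0)| = 0.03761163 ≥ 1e-6
|R(2,2) − R(1,1)| = 0.00007296 ≥ 1e-6
|R(3,3) − R(2,2)| = 0.00000005 < 1e-6

k = 3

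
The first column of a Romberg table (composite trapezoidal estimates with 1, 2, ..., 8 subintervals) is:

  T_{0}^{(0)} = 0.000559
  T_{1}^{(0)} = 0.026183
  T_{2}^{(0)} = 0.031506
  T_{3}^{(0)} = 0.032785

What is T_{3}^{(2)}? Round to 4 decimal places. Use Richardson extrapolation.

0.0332

Richardson extrapolation on the trapezoidal column (denominator 4−1=3):
T_{2}^{(1)} = 0.031506 + (0.031506 − 0.026183)/3 = 0.033280
T_{3}^{(1)} = (4·0.032785 − 0.031506) / 3 = 0.033211
T_{3}^{(2)} = 0.033211 + (0.033211 − 0.033280)/15 = 0.033206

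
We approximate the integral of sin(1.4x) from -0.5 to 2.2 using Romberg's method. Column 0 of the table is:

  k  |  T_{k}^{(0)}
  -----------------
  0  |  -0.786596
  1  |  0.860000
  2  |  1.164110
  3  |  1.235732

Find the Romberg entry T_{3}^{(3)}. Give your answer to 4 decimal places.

Richardson extrapolation on the trapezoidal column (denominator 4−1=3):
T_{1}^{(1)} = 0.860000 + (0.860000 − (-0.786596))/3 = 1.408865
T_{2}^{(1)} = 1.164110 + (1.164110 − 0.860000)/3 = 1.265480
T_{3}^{(1)} = (4·1.235732 − 1.164110) / 3 = 1.259606
T_{2}^{(2)} = (16·1.265480 − 1.408865) / 15 = 1.255921
T_{3}^{(2)} = (16·1.259606 − 1.265480) / 15 = 1.259214
T_{3}^{(3)} = (64·1.259214 − 1.255921) / 63 = 1.259266

1.2593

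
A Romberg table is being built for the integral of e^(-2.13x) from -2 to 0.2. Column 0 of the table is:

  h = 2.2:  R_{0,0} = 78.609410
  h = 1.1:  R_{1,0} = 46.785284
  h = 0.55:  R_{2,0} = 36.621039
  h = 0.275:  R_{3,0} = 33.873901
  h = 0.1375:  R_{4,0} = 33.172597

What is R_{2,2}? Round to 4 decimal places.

33.0367

R_{1,1} = 46.785284 + (46.785284 − 78.609410)/3 = 36.177242
R_{2,1} = (4·36.621039 − 46.785284) / 3 = 33.232957
R_{2,2} = 33.232957 + (33.232957 − 36.177242)/15 = 33.036671
(Column j=1 coincides with Simpson's rule on the same nodes.)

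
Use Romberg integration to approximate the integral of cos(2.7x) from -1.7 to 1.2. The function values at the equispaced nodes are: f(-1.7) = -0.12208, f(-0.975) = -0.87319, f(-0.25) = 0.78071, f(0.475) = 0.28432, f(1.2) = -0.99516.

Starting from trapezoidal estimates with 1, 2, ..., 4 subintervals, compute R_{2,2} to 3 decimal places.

-0.557

R_{0,0} (trapezoid, 1 panel, h=2.9000): -1.62000
R_{1,0} (trapezoid, 2 panels, h=1.4500): 0.32203
R_{2,0} (trapezoid, 4 panels, h=0.7250): -0.26592
R_{1,1} = 0.32203 + (0.32203 − (-1.62000))/3 = 0.96937
R_{2,1} = -0.26592 + (-0.26592 − 0.32203)/3 = -0.46190
R_{2,2} = -0.46190 + (-0.46190 − 0.96937)/15 = -0.55732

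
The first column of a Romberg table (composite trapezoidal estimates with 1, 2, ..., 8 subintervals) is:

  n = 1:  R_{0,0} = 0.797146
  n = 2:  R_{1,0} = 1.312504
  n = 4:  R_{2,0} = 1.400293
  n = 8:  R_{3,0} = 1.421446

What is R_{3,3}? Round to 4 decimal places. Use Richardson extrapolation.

1.4285

Richardson extrapolation on the trapezoidal column (denominator 4−1=3):
R_{1,1} = (4·1.312504 − 0.797146) / 3 = 1.484290
R_{2,1} = (4·1.400293 − 1.312504) / 3 = 1.429556
R_{3,1} = (4·1.421446 − 1.400293) / 3 = 1.428497
R_{2,2} = (16·1.429556 − 1.484290) / 15 = 1.425907
R_{3,2} = (16·1.428497 − 1.429556) / 15 = 1.428426
R_{3,3} = 1.428426 + (1.428426 − 1.425907)/63 = 1.428466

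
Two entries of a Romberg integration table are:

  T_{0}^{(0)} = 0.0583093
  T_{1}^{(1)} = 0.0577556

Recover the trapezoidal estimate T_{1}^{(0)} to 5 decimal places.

From T_{1}^{(1)} = (4·T_{1}^{(0)} − T_{0}^{(0)})/3, solve for T_{1}^{(0)}:
4·T_{1}^{(0)} = 3·0.0577556 + 0.0583093 = 0.2315761
T_{1}^{(0)} = 0.0578940

0.05789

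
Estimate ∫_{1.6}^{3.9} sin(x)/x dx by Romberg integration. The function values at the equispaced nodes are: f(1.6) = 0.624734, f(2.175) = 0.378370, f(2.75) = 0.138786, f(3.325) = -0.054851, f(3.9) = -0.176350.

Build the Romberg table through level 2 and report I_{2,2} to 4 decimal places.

I_{0,0} (trapezoid, 1 panel, h=2.3000): 0.515642
I_{1,0} (trapezoid, 2 panels, h=1.1500): 0.417425
I_{2,0} (trapezoid, 4 panels, h=0.5750): 0.394736
I_{1,1} = 0.417425 + (0.417425 − 0.515642)/3 = 0.384686
I_{2,1} = 0.394736 + (0.394736 − 0.417425)/3 = 0.387173
I_{2,2} = 0.387173 + (0.387173 − 0.384686)/15 = 0.387339

0.3873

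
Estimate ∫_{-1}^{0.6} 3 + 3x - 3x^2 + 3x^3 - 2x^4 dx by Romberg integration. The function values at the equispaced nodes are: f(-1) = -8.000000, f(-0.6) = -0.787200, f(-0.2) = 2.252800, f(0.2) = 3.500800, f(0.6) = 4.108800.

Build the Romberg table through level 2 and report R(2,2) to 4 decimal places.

R(0,0) (trapezoid, 1 panel, h=1.6000): -3.112960
R(1,0) (trapezoid, 2 panels, h=0.8000): 0.245760
R(2,0) (trapezoid, 4 panels, h=0.4000): 1.208320
R(1,1) = 0.245760 + (0.245760 − (-3.112960))/3 = 1.365333
R(2,1) = 1.208320 + (1.208320 − 0.245760)/3 = 1.529173
R(2,2) = 1.529173 + (1.529173 − 1.365333)/15 = 1.540096

1.5401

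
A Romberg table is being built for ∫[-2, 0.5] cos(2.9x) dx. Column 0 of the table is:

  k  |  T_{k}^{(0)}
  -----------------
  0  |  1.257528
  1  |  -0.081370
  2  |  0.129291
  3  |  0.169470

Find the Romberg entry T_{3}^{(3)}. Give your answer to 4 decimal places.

0.1807

T_{1}^{(1)} = -0.081370 + (-0.081370 − 1.257528)/3 = -0.527669
T_{2}^{(1)} = 0.129291 + (0.129291 − (-0.081370))/3 = 0.199511
T_{3}^{(1)} = (4·0.169470 − 0.129291) / 3 = 0.182863
T_{2}^{(2)} = 0.199511 + (0.199511 − (-0.527669))/15 = 0.247990
T_{3}^{(2)} = (16·0.182863 − 0.199511) / 15 = 0.181753
T_{3}^{(3)} = 0.181753 + (0.181753 − 0.247990)/63 = 0.180702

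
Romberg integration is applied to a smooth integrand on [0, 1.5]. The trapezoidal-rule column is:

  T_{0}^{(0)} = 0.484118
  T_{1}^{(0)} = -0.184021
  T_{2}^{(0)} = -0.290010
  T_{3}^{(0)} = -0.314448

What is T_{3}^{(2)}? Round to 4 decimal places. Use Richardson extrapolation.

-0.3224

Richardson extrapolation on the trapezoidal column (denominator 4−1=3):
T_{2}^{(1)} = (4·(-0.290010) − (-0.184021)) / 3 = -0.325340
T_{3}^{(1)} = -0.314448 + (-0.314448 − (-0.290010))/3 = -0.322594
T_{3}^{(2)} = (16·(-0.322594) − (-0.325340)) / 15 = -0.322411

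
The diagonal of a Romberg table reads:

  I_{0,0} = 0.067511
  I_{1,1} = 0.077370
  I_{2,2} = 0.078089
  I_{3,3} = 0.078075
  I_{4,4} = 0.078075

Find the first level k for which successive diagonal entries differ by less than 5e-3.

k = 2

|I_{1,1} − I_{0,0}| = 0.009859 ≥ 5e-3
|I_{2,2} − I_{1,1}| = 0.000719 < 5e-3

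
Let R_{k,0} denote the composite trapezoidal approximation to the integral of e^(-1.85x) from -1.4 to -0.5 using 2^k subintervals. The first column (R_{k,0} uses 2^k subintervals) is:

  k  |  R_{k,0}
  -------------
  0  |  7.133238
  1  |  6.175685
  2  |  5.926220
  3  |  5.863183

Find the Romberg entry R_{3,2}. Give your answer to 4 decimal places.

Richardson extrapolation on the trapezoidal column (denominator 4−1=3):
R_{2,1} = (4·5.926220 − 6.175685) / 3 = 5.843065
R_{3,1} = 5.863183 + (5.863183 − 5.926220)/3 = 5.842171
R_{3,2} = 5.842171 + (5.842171 − 5.843065)/15 = 5.842111

5.8421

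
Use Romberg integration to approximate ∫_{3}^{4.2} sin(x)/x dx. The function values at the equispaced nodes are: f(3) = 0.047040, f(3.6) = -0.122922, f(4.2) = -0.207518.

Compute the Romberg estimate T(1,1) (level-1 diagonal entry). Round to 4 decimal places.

-0.1304

T(0,0) (trapezoid, 1 panel, h=1.2000): -0.096287
T(1,0) (trapezoid, 2 panels, h=0.6000): -0.121897
T(1,1) = -0.121897 + (-0.121897 − (-0.096287))/3 = -0.130434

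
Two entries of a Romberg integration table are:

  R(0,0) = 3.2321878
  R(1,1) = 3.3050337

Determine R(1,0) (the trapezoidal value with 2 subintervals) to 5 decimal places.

From R(1,1) = (4·R(1,0) − R(0,0))/3, solve for R(1,0):
4·R(1,0) = 3·3.3050337 + 3.2321878 = 13.1472889
R(1,0) = 3.2868222

3.28682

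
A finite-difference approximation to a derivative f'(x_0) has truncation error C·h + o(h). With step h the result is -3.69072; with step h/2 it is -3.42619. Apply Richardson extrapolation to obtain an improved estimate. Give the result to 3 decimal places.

The leading error scales as h; refining by a factor of 2 reduces it by 2^1 = 2.
Extrapolated value = (2·A(h/2) − A(h)) / (2 − 1)
= (2·(-3.42619) − (-3.69072)) / 1
= -3.16166 / 1 = -3.16166

-3.162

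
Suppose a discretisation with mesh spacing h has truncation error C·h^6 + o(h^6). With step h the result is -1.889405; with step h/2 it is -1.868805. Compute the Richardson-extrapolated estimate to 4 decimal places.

-1.8685

The leading error scales as h^6; refining by a factor of 2 reduces it by 2^6 = 64.
Extrapolated value = (64·A(h/2) − A(h)) / (64 − 1)
= (64·(-1.868805) − (-1.889405)) / 63
= -117.714115 / 63 = -1.868478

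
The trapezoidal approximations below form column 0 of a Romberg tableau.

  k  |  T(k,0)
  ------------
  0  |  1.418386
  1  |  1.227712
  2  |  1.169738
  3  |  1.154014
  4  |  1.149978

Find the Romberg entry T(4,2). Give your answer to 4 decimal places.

Richardson extrapolation on the trapezoidal column (denominator 4−1=3):
T(3,1) = 1.154014 + (1.154014 − 1.169738)/3 = 1.148773
T(4,1) = 1.149978 + (1.149978 − 1.154014)/3 = 1.148633
T(4,2) = 1.148633 + (1.148633 − 1.148773)/15 = 1.148624

1.1486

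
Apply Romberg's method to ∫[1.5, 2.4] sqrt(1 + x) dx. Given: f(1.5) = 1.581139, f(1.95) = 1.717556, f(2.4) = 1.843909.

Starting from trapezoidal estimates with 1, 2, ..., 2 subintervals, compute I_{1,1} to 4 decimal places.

1.5443

I_{0,0} (trapezoid, 1 panel, h=0.9000): 1.541272
I_{1,0} (trapezoid, 2 panels, h=0.4500): 1.543536
I_{1,1} = 1.543536 + (1.543536 − 1.541272)/3 = 1.544291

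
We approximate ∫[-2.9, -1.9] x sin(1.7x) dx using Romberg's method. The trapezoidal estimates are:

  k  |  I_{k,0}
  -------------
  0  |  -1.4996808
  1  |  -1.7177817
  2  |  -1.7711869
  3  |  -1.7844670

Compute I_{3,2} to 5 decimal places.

I_{2,1} = -1.7711869 + (-1.7711869 − (-1.7177817))/3 = -1.7889886
I_{3,1} = (4·(-1.7844670) − (-1.7711869)) / 3 = -1.7888937
I_{3,2} = -1.7888937 + (-1.7888937 − (-1.7889886))/15 = -1.7888874

-1.78889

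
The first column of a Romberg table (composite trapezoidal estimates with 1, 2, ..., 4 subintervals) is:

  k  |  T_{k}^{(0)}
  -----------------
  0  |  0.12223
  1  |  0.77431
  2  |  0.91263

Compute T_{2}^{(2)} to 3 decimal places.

Richardson extrapolation on the trapezoidal column (denominator 4−1=3):
T_{1}^{(1)} = (4·0.77431 − 0.12223) / 3 = 0.99167
T_{2}^{(1)} = 0.91263 + (0.91263 − 0.77431)/3 = 0.95874
T_{2}^{(2)} = 0.95874 + (0.95874 − 0.99167)/15 = 0.95654

0.957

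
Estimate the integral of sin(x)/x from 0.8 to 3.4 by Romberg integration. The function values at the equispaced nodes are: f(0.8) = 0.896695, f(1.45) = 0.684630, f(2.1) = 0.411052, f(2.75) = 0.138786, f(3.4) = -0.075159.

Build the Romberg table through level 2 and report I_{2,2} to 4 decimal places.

I_{0,0} (trapezoid, 1 panel, h=2.6000): 1.067997
I_{1,0} (trapezoid, 2 panels, h=1.3000): 1.068366
I_{2,0} (trapezoid, 4 panels, h=0.6500): 1.069403
I_{1,1} = 1.068366 + (1.068366 − 1.067997)/3 = 1.068489
I_{2,1} = 1.069403 + (1.069403 − 1.068366)/3 = 1.069749
I_{2,2} = 1.069749 + (1.069749 − 1.068489)/15 = 1.069833

1.0698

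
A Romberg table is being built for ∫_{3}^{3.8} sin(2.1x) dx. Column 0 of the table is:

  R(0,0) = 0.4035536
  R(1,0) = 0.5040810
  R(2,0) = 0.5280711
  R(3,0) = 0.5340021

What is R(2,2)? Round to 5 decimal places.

0.53597

Richardson extrapolation on the trapezoidal column (denominator 4−1=3):
R(1,1) = 0.5040810 + (0.5040810 − 0.4035536)/3 = 0.5375901
R(2,1) = (4·0.5280711 − 0.5040810) / 3 = 0.5360678
R(2,2) = 0.5360678 + (0.5360678 − 0.5375901)/15 = 0.5359663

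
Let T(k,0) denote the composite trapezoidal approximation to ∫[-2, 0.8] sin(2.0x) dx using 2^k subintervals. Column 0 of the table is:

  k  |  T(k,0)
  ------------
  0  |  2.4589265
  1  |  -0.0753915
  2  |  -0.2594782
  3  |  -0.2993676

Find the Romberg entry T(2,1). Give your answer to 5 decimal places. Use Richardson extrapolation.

Richardson extrapolation on the trapezoidal column (denominator 4−1=3):
T(2,1) = -0.2594782 + (-0.2594782 − (-0.0753915))/3 = -0.3208404

-0.32084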